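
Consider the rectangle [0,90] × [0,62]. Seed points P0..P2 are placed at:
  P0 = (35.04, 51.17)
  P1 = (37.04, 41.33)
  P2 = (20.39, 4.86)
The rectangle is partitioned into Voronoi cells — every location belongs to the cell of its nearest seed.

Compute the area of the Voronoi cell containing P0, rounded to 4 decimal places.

Area of P0's cell: 1253.5976

1. box [0,90]×[0,62]: [(0, 0) (90, 0) (90, 62) (0, 62)]
2. ⊥bis P0·P1 via (36.04,46.25): [(0, 38.9248) (90, 57.2175) (90, 62) (0, 62)]  |A|=1253.5976
3. ⊥bis P0·P2 via (27.715,28.015): [(0, 38.9248) (90, 57.2175) (90, 62) (0, 62)]  |A|=1253.5976
4. canonical 4-gon: [(0, 38.9248) (90, 57.2175) (90, 62) (0, 62)]
5. shoelace: 1253.5976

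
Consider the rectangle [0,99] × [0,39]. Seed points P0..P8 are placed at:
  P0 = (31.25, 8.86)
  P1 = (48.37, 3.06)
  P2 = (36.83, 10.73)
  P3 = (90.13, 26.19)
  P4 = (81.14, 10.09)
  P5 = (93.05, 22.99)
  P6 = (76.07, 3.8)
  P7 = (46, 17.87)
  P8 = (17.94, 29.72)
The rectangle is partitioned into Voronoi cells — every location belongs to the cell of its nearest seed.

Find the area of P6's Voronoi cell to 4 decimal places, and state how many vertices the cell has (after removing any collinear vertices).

Area of P6's cell: 245.1830 (4 vertices)

1. box [0,99]×[0,39]: [(0, 0) (99, 0) (99, 39) (0, 39)]
2. ⊥bis P6·P0 via (53.66,6.33): [(52.9454, 0) (99, 0) (99, 39) (57.3483, 39)]  |A|=1710.2732
3. ⊥bis P6·P1 via (62.22,3.43): [(62.3116, 0) (99, 0) (99, 39) (61.2698, 39)]  |A|=1451.163
4. ⊥bis P6·P2 via (56.45,7.265): [(61.3729, 35.14) (62.3116, 0) (99, 0) (99, 39) (62.0546, 39)]  |A|=1449.6483
5. ⊥bis P6·P3 via (83.1,14.995): [(61.5495, 28.5278) (62.3116, 0) (99, 0) (99, 5.0105)]  |A|=617.1415
6. ⊥bis P6·P4 via (78.605,6.945): [(61.7634, 20.52) (62.3116, 0) (87.2212, 0)]  |A|=255.5719
7. ⊥bis P6·P5 via (84.56,13.395): [(61.7634, 20.52) (62.3116, 0) (87.2212, 0)]  |A|=255.5719
8. ⊥bis P6·P7 via (61.035,10.835): [(64.5251, 18.294) (61.9689, 12.8308) (62.3116, 0) (87.2212, 0)]  |A|=245.183
9. ⊥bis P6·P8 via (47.005,16.76): [(64.5251, 18.294) (61.9689, 12.8308) (62.3116, 0) (87.2212, 0)]  |A|=245.183
10. canonical 4-gon: [(64.5251, 18.294) (61.9689, 12.8308) (62.3116, 0) (87.2212, 0)]
11. shoelace: 245.183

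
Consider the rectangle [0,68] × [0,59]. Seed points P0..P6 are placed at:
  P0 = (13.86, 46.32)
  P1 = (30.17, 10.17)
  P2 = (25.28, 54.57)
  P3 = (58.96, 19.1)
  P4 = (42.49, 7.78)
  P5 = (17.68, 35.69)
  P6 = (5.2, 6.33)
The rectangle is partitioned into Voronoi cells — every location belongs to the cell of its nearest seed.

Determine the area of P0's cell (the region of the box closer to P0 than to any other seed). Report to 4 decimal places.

1. box [0,68]×[0,59]: [(0, 0) (68, 0) (68, 59) (0, 59)]
2. ⊥bis P0·P1 via (22.015,28.245): [(0, 18.3124) (68, 48.9923) (68, 59) (0, 59)]  |A|=1723.6409
3. ⊥bis P0·P2 via (19.57,50.445): [(0, 18.3124) (32.2664, 32.8702) (13.3897, 59) (0, 59)]  |A|=831.3565
4. ⊥bis P0·P3 via (36.41,32.71): [(0, 18.3124) (32.2664, 32.8702) (13.3897, 59) (0, 59)]  |A|=831.3565
5. ⊥bis P0·P4 via (28.175,27.05): [(0, 18.3124) (32.2664, 32.8702) (13.3897, 59) (0, 59)]  |A|=831.3565
6. ⊥bis P0·P5 via (15.77,41.005): [(0, 35.3379) (24.2009, 44.0347) (13.3897, 59) (0, 59)]  |A|=386.5125
7. ⊥bis P0·P6 via (9.53,26.325): [(0, 35.3379) (24.2009, 44.0347) (13.3897, 59) (0, 59)]  |A|=386.5125
8. canonical 4-gon: [(0, 35.3379) (24.2009, 44.0347) (13.3897, 59) (0, 59)]
9. shoelace: 386.5125

Area of P0's cell: 386.5125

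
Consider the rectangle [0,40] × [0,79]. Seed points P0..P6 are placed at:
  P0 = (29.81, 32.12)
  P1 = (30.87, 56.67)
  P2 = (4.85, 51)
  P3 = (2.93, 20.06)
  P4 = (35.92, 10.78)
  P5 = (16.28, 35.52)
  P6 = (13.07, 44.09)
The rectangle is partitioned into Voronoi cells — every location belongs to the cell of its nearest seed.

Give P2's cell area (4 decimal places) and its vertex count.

Area of P2's cell: 495.0230 (4 vertices)

1. box [0,40]×[0,79]: [(0, 0) (40, 0) (40, 79) (0, 79)]
2. ⊥bis P2·P0 via (17.33,41.56): [(0, 18.6492) (40, 71.5305) (40, 79) (0, 79)]  |A|=1356.4068
3. ⊥bis P2·P1 via (17.86,53.835): [(0, 18.6492) (19.8181, 44.8493) (12.3763, 79) (0, 79)]  |A|=809.3484
4. ⊥bis P2·P3 via (3.89,35.53): [(0, 35.7714) (12.3708, 35.0037) (19.8181, 44.8493) (12.3763, 79) (0, 79)]  |A|=703.4407
5. ⊥bis P2·P4 via (20.385,30.89): [(0, 35.7714) (12.3708, 35.0037) (19.8181, 44.8493) (12.3763, 79) (0, 79)]  |A|=703.4407
6. ⊥bis P2·P5 via (10.565,43.26): [(0, 35.7714) (0.3902, 35.7472) (18.8339, 49.3656) (12.3763, 79) (0, 79)]  |A|=593.3449
7. ⊥bis P2·P6 via (8.96,47.545): [(0, 36.8864) (17.1164, 57.2476) (12.3763, 79) (0, 79)]  |A|=495.023
8. canonical 4-gon: [(0, 36.8864) (17.1164, 57.2476) (12.3763, 79) (0, 79)]
9. shoelace: 495.023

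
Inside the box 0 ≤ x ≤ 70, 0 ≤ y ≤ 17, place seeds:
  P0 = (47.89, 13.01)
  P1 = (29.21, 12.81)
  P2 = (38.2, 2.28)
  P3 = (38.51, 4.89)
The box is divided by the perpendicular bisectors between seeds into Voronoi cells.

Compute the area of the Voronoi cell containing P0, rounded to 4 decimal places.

1. box [0,70]×[0,17]: [(0, 0) (70, 0) (70, 17) (0, 17)]
2. ⊥bis P0·P1 via (38.55,12.91): [(38.6882, 0) (70, 0) (70, 17) (38.5062, 17)]  |A|=533.8473
3. ⊥bis P0·P2 via (43.045,7.645): [(38.563, 11.6926) (51.5105, 0) (70, 0) (70, 17) (38.5062, 17)]  |A|=458.8847
4. ⊥bis P0·P3 via (43.2,8.95): [(38.5347, 14.3392) (48.9318, 2.3287) (51.5105, 0) (70, 0) (70, 17) (38.5062, 17)]  |A|=445.2959
5. canonical 6-gon: [(38.5347, 14.3392) (48.9318, 2.3287) (51.5105, 0) (70, 0) (70, 17) (38.5062, 17)]
6. shoelace: 445.2959

Area of P0's cell: 445.2959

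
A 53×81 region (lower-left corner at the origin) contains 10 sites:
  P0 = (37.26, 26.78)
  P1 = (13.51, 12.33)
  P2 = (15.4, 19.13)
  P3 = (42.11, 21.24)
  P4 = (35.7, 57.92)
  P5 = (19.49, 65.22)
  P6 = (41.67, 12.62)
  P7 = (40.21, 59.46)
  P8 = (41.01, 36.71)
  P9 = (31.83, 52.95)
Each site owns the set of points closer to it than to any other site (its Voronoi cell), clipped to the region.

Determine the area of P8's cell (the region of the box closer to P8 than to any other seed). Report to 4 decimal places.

Area of P8's cell: 364.2429

1. box [0,53]×[0,81]: [(0, 0) (53, 0) (53, 81) (0, 81)]
2. ⊥bis P8·P0 via (39.135,31.745): [(0, 46.5241) (53, 26.509) (53, 81) (0, 81)]  |A|=2357.6241
3. ⊥bis P8·P1 via (27.26,24.52): [(0, 55.2686) (11.6542, 42.123) (53, 26.509) (53, 81) (0, 81)]  |A|=2306.6692
4. ⊥bis P8·P2 via (28.205,27.92): [(0, 69.0082) (20.8355, 38.6557) (53, 26.509) (53, 81) (0, 81)]  |A|=2123.3908
5. ⊥bis P8·P3 via (41.56,28.975): [(0, 69.0082) (20.8355, 38.6557) (45.692, 29.2688) (53, 29.7884) (53, 81) (0, 81)]  |A|=2111.4075
6. ⊥bis P8·P4 via (38.355,47.315): [(18.3323, 42.3022) (20.8355, 38.6557) (45.692, 29.2688) (53, 29.7884) (53, 50.9814)]  |A|=455.6607
7. ⊥bis P8·P5 via (30.25,50.965): [(18.9924, 42.4675) (18.4829, 42.0829) (20.8355, 38.6557) (45.692, 29.2688) (53, 29.7884) (53, 50.9814)]  |A|=455.5758
8. ⊥bis P8·P6 via (41.34,24.665): [(18.9924, 42.4675) (18.4829, 42.0829) (20.8355, 38.6557) (45.692, 29.2688) (53, 29.7884) (53, 50.9814)]  |A|=455.5758
9. ⊥bis P8·P7 via (40.61,48.085): [(41.5648, 48.1186) (18.9924, 42.4675) (18.4829, 42.0829) (20.8355, 38.6557) (45.692, 29.2688) (53, 29.7884) (53, 48.5207)]  |A|=441.5063
10. ⊥bis P8·P9 via (36.42,44.83): [(42.2823, 48.1438) (23.6302, 37.6003) (45.692, 29.2688) (53, 29.7884) (53, 48.5207)]  |A|=364.2429
11. canonical 5-gon: [(42.2823, 48.1438) (23.6302, 37.6003) (45.692, 29.2688) (53, 29.7884) (53, 48.5207)]
12. shoelace: 364.2429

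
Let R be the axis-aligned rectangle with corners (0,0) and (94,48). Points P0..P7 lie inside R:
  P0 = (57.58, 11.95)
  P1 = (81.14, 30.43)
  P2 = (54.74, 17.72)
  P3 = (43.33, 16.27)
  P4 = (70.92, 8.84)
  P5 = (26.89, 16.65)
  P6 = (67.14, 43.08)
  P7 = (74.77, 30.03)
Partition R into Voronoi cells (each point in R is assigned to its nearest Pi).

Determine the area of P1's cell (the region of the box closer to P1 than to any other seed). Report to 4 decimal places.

1. box [0,94]×[0,48]: [(0, 0) (94, 0) (94, 48) (0, 48)]
2. ⊥bis P1·P0 via (69.36,21.19): [(85.981, 0) (94, 0) (94, 48) (48.3308, 48)]  |A|=1288.5172
3. ⊥bis P1·P2 via (67.94,24.075): [(69.2796, 21.2925) (85.981, 0) (94, 0) (94, 48) (56.4216, 48)]  |A|=1180.4747
4. ⊥bis P1·P3 via (62.235,23.35): [(69.2796, 21.2925) (85.981, 0) (94, 0) (94, 48) (56.4216, 48)]  |A|=1180.4747
5. ⊥bis P1·P4 via (76.03,19.635): [(68.3206, 23.2844) (94, 11.1286) (94, 48) (56.4216, 48)]  |A|=937.8046
6. ⊥bis P1·P5 via (54.015,23.54): [(68.3206, 23.2844) (94, 11.1286) (94, 48) (56.4216, 48)]  |A|=937.8046
7. ⊥bis P1·P6 via (74.14,36.755): [(66.1125, 27.8708) (68.3206, 23.2844) (94, 11.1286) (94, 48) (84.3007, 48)]  |A|=657.2133
8. ⊥bis P1·P7 via (77.955,30.23): [(77.324, 40.2788) (78.6997, 18.3713) (94, 11.1286) (94, 48) (84.3007, 48)]  |A|=507.4937
9. canonical 5-gon: [(77.324, 40.2788) (78.6997, 18.3713) (94, 11.1286) (94, 48) (84.3007, 48)]
10. shoelace: 507.4937

Area of P1's cell: 507.4937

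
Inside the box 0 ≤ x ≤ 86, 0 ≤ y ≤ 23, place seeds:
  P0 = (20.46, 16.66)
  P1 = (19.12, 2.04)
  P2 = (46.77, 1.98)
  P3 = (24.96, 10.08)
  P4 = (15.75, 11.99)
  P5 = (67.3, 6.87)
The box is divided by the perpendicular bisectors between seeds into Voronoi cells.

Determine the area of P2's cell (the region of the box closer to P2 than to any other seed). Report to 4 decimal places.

1. box [0,86]×[0,23]: [(0, 0) (86, 0) (86, 23) (0, 23)]
2. ⊥bis P2·P0 via (33.615,9.32): [(28.4148, 0) (86, 0) (86, 23) (41.2479, 23)]  |A|=1176.8787
3. ⊥bis P2·P1 via (32.945,2.01): [(32.9583, 8.1431) (32.9406, 0) (86, 0) (86, 23) (41.2479, 23)]  |A|=1158.4516
4. ⊥bis P2·P3 via (35.865,6.03): [(33.6255, 0) (86, 0) (86, 23) (42.1675, 23)]  |A|=1106.3805
5. ⊥bis P2·P4 via (31.26,6.985): [(33.6255, 0) (86, 0) (86, 23) (42.1675, 23)]  |A|=1106.3805
6. ⊥bis P2·P5 via (57.035,4.425): [(33.6255, 0) (58.089, 0) (52.6107, 23) (42.1675, 23)]  |A|=401.4264
7. canonical 4-gon: [(33.6255, 0) (58.089, 0) (52.6107, 23) (42.1675, 23)]
8. shoelace: 401.4264

Area of P2's cell: 401.4264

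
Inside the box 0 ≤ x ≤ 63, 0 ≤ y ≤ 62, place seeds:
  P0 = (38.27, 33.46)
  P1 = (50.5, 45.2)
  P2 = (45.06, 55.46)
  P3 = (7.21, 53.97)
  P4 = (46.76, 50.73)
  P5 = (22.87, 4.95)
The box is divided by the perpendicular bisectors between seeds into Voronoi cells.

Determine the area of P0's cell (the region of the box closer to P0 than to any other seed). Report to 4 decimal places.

Area of P0's cell: 1131.1648

1. box [0,63]×[0,62]: [(0, 0) (63, 0) (63, 62) (0, 62)]
2. ⊥bis P0·P1 via (44.385,39.33): [(0, 0) (63, 0) (63, 19.9381) (22.6233, 62) (0, 62)]  |A|=3056.8383
3. ⊥bis P0·P2 via (41.665,44.46): [(0, 57.3193) (0, 0) (63, 0) (63, 19.9381) (38.5325, 45.4268)]  |A|=2779.1897
4. ⊥bis P0·P3 via (22.74,43.715): [(26.3527, 49.1859) (0, 9.2779) (0, 0) (63, 0) (63, 19.9381) (38.5325, 45.4268)]  |A|=2146.1803
5. ⊥bis P0·P4 via (42.515,42.095): [(31.023, 47.7445) (26.3527, 49.1859) (0, 9.2779) (0, 0) (63, 0) (63, 19.9381) (41.03, 42.825)]  |A|=2139.3056
6. ⊥bis P0·P5 via (30.57,19.205): [(31.023, 47.7445) (26.3527, 49.1859) (12.8689, 28.7664) (63, 1.6876) (63, 19.9381) (41.03, 42.825)]  |A|=1131.1648
7. canonical 6-gon: [(31.023, 47.7445) (26.3527, 49.1859) (12.8689, 28.7664) (63, 1.6876) (63, 19.9381) (41.03, 42.825)]
8. shoelace: 1131.1648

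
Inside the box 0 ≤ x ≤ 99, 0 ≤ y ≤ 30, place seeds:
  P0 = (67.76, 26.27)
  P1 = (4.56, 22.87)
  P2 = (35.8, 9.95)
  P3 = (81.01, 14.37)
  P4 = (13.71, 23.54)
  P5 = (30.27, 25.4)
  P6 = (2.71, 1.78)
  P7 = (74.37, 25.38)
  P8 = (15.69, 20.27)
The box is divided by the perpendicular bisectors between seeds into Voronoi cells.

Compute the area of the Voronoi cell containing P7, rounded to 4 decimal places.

Area of P7's cell: 171.3794

1. box [0,99]×[0,30]: [(0, 0) (99, 0) (99, 30) (0, 30)]
2. ⊥bis P7·P0 via (71.065,25.825): [(67.5878, 0) (99, 0) (99, 30) (71.6271, 30)]  |A|=881.7758
3. ⊥bis P7·P1 via (39.465,24.125): [(67.5878, 0) (99, 0) (99, 30) (71.6271, 30)]  |A|=881.7758
4. ⊥bis P7·P2 via (55.085,17.665): [(67.5878, 0) (99, 0) (99, 30) (71.6271, 30)]  |A|=881.7758
5. ⊥bis P7·P3 via (77.69,19.875): [(69.6076, 15.0006) (94.4786, 30) (71.6271, 30)]  |A|=171.3794
6. ⊥bis P7·P4 via (44.04,24.46): [(69.6076, 15.0006) (94.4786, 30) (71.6271, 30)]  |A|=171.3794
7. ⊥bis P7·P5 via (52.32,25.39): [(69.6076, 15.0006) (94.4786, 30) (71.6271, 30)]  |A|=171.3794
8. ⊥bis P7·P6 via (38.54,13.58): [(69.6076, 15.0006) (94.4786, 30) (71.6271, 30)]  |A|=171.3794
9. ⊥bis P7·P8 via (45.03,22.825): [(69.6076, 15.0006) (94.4786, 30) (71.6271, 30)]  |A|=171.3794
10. canonical 3-gon: [(69.6076, 15.0006) (94.4786, 30) (71.6271, 30)]
11. shoelace: 171.3794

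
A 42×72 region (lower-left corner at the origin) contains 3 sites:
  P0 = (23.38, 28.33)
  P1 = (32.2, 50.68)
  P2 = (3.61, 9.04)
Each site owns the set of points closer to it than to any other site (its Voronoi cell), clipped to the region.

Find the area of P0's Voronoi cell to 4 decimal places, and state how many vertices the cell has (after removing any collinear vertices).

Area of P0's cell: 1255.9471 (5 vertices)

1. box [0,42]×[0,72]: [(0, 0) (42, 0) (42, 72) (0, 72)]
2. ⊥bis P0·P1 via (27.79,39.505): [(0, 50.4718) (0, 0) (42, 0) (42, 33.8973)]  |A|=1771.7508
3. ⊥bis P0·P2 via (13.495,18.685): [(0, 50.4718) (0, 32.5158) (31.7263, 0) (42, 0) (42, 33.8973)]  |A|=1255.9471
4. canonical 5-gon: [(0, 50.4718) (0, 32.5158) (31.7263, 0) (42, 0) (42, 33.8973)]
5. shoelace: 1255.9471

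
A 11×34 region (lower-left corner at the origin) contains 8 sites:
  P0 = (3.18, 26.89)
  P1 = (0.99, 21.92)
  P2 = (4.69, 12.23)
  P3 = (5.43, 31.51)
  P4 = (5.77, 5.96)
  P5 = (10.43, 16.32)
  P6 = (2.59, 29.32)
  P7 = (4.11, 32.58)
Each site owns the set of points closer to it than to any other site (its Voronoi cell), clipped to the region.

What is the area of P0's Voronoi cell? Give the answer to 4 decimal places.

Area of P0's cell: 45.3962

1. box [0,11]×[0,34]: [(0, 0) (11, 0) (11, 34) (0, 34)]
2. ⊥bis P0·P1 via (2.085,24.405): [(0, 25.3237) (11, 20.4767) (11, 34) (0, 34)]  |A|=122.0978
3. ⊥bis P0·P2 via (3.935,19.56): [(0, 25.3237) (11, 20.4767) (11, 34) (0, 34)]  |A|=122.0978
4. ⊥bis P0·P3 via (4.305,29.2): [(0, 31.2966) (0, 25.3237) (11, 20.4767) (11, 25.9394)]  |A|=62.896
5. ⊥bis P0·P4 via (4.475,16.425): [(0, 31.2966) (0, 25.3237) (11, 20.4767) (11, 25.9394)]  |A|=62.896
6. ⊥bis P0·P5 via (6.805,21.605): [(0, 31.2966) (0, 25.3237) (7.4443, 22.0435) (11, 24.4824) (11, 25.9394)]  |A|=55.7744
7. ⊥bis P0·P6 via (2.885,28.105): [(5.333, 28.6994) (0, 27.4045) (0, 25.3237) (7.4443, 22.0435) (11, 24.4824) (11, 25.9394)]  |A|=45.3962
8. ⊥bis P0·P7 via (3.645,29.735): [(5.333, 28.6994) (0, 27.4045) (0, 25.3237) (7.4443, 22.0435) (11, 24.4824) (11, 25.9394)]  |A|=45.3962
9. canonical 6-gon: [(5.333, 28.6994) (0, 27.4045) (0, 25.3237) (7.4443, 22.0435) (11, 24.4824) (11, 25.9394)]
10. shoelace: 45.3962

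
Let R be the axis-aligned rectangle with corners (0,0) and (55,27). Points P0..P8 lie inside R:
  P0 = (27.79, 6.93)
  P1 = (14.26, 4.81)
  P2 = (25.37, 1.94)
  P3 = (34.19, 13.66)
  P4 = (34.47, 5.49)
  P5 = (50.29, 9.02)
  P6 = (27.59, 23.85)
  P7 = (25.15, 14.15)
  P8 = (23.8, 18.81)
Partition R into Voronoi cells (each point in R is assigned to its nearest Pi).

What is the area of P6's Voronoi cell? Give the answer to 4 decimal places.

1. box [0,55]×[0,27]: [(0, 0) (55, 0) (55, 27) (0, 27)]
2. ⊥bis P6·P0 via (27.69,15.39): [(0, 15.0627) (55, 15.7128) (55, 27) (0, 27)]  |A|=638.6735
3. ⊥bis P6·P1 via (20.925,14.33): [(19.5484, 15.2938) (55, 15.7128) (55, 27) (2.8277, 27)]  |A|=505.445
4. ⊥bis P6·P2 via (26.48,12.895): [(19.5484, 15.2938) (55, 15.7128) (55, 27) (2.8277, 27)]  |A|=505.445
5. ⊥bis P6·P3 via (30.89,18.755): [(19.5484, 15.2938) (25.6576, 15.366) (43.6198, 27) (2.8277, 27)]  |A|=273.6492
6. ⊥bis P6·P4 via (31.03,14.67): [(19.5484, 15.2938) (25.6576, 15.366) (43.6198, 27) (2.8277, 27)]  |A|=273.6492
7. ⊥bis P6·P5 via (38.94,16.435): [(19.5484, 15.2938) (25.6576, 15.366) (43.6198, 27) (2.8277, 27)]  |A|=273.6492
8. ⊥bis P6·P7 via (26.37,19): [(7.4604, 23.7566) (29.8981, 18.1125) (43.6198, 27) (2.8277, 27)]  |A|=204.5822
9. ⊥bis P6·P8 via (25.695,21.33): [(29.9387, 18.1388) (43.6198, 27) (18.1549, 27)]  |A|=112.8241
10. canonical 3-gon: [(29.9387, 18.1388) (43.6198, 27) (18.1549, 27)]
11. shoelace: 112.8241

Area of P6's cell: 112.8241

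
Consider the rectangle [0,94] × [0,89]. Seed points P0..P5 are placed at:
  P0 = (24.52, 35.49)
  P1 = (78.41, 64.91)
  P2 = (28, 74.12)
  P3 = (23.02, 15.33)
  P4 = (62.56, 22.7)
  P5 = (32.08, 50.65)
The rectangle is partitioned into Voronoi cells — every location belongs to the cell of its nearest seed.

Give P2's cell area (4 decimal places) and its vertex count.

Area of P2's cell: 1481.6191 (5 vertices)

1. box [0,94]×[0,89]: [(0, 0) (94, 0) (94, 89) (0, 89)]
2. ⊥bis P2·P0 via (26.26,54.805): [(0, 57.1706) (94, 48.7026) (94, 89) (0, 89)]  |A|=3389.9569
3. ⊥bis P2·P1 via (53.205,69.515): [(0, 57.1706) (50.1247, 52.6551) (56.7649, 89) (0, 89)]  |A|=1829.275
4. ⊥bis P2·P3 via (25.51,44.725): [(0, 57.1706) (50.1247, 52.6551) (56.7649, 89) (0, 89)]  |A|=1829.275
5. ⊥bis P2·P4 via (45.28,48.41): [(0, 57.1706) (50.1247, 52.6551) (56.7649, 89) (0, 89)]  |A|=1829.275
6. ⊥bis P2·P5 via (30.04,62.385): [(0, 57.1706) (0.0294, 57.168) (52.6195, 66.3102) (56.7649, 89) (0, 89)]  |A|=1481.6191
7. canonical 5-gon: [(0, 57.1706) (0.0294, 57.168) (52.6195, 66.3102) (56.7649, 89) (0, 89)]
8. shoelace: 1481.6191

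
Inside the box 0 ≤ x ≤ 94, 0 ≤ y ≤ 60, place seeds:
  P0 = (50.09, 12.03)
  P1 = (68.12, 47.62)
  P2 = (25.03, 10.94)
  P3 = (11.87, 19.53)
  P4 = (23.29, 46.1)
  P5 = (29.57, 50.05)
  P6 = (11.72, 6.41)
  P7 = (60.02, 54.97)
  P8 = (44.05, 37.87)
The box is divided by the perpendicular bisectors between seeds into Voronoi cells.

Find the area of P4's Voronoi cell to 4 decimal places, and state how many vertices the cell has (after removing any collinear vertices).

Area of P4's cell: 691.2741 (6 vertices)

1. box [0,94]×[0,60]: [(0, 0) (94, 0) (94, 60) (0, 60)]
2. ⊥bis P4·P0 via (36.69,29.065): [(0, 0.2041) (76.0167, 60) (0, 60)]  |A|=2272.7446
3. ⊥bis P4·P1 via (45.705,46.86): [(0, 0.2041) (46.0585, 36.4344) (45.2595, 60) (0, 60)]  |A|=1910.3385
4. ⊥bis P4·P2 via (24.16,28.52): [(0, 27.3244) (36.7919, 29.1451) (46.0585, 36.4344) (45.2595, 60) (0, 60)]  |A|=1411.4353
5. ⊥bis P4·P3 via (17.58,32.815): [(0, 40.371) (27.2205, 28.6715) (36.7919, 29.1451) (46.0585, 36.4344) (45.2595, 60) (0, 60)]  |A|=1233.8673
6. ⊥bis P4·P5 via (26.43,48.075): [(0, 40.371) (27.2205, 28.6715) (36.7919, 29.1451) (37.8252, 29.958) (18.9294, 60) (0, 60)]  |A|=738.7653
7. ⊥bis P4·P6 via (17.505,26.255): [(0, 40.371) (27.2205, 28.6715) (36.7919, 29.1451) (37.8252, 29.958) (18.9294, 60) (0, 60)]  |A|=738.7653
8. ⊥bis P4·P7 via (41.655,50.535): [(0, 40.371) (27.2205, 28.6715) (36.7919, 29.1451) (37.8252, 29.958) (18.9294, 60) (0, 60)]  |A|=738.7653
9. ⊥bis P4·P8 via (33.67,41.985): [(0, 40.371) (27.2205, 28.6715) (28.4155, 28.7306) (32.3519, 38.66) (18.9294, 60) (0, 60)]  |A|=691.2741
10. canonical 6-gon: [(0, 40.371) (27.2205, 28.6715) (28.4155, 28.7306) (32.3519, 38.66) (18.9294, 60) (0, 60)]
11. shoelace: 691.2741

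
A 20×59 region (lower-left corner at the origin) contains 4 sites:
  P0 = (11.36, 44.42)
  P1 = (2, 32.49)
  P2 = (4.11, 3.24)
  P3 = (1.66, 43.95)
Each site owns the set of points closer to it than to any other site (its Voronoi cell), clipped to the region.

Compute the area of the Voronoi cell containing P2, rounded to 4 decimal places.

1. box [0,20]×[0,59]: [(0, 0) (20, 0) (20, 59) (0, 59)]
2. ⊥bis P2·P0 via (7.735,23.83): [(0, 25.1918) (0, 0) (20, 0) (20, 21.6707)]  |A|=468.6246
3. ⊥bis P2·P1 via (3.055,17.865): [(0, 17.6446) (0, 0) (20, 0) (20, 19.0874)]  |A|=367.3198
4. ⊥bis P2·P3 via (2.885,23.595): [(0, 17.6446) (0, 0) (20, 0) (20, 19.0874)]  |A|=367.3198
5. canonical 4-gon: [(0, 17.6446) (0, 0) (20, 0) (20, 19.0874)]
6. shoelace: 367.3198

Area of P2's cell: 367.3198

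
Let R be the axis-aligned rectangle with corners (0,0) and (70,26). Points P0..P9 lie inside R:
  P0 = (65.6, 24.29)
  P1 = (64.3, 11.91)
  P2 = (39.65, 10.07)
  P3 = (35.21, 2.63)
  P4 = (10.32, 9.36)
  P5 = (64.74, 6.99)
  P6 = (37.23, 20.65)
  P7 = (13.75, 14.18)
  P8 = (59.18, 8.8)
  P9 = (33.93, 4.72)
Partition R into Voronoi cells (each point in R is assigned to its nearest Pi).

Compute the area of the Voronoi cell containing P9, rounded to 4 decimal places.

Area of P9's cell: 155.4425

1. box [0,70]×[0,26]: [(0, 0) (70, 0) (70, 26) (0, 26)]
2. ⊥bis P9·P0 via (49.765,14.505): [(0, 0) (58.7281, 0) (42.6618, 26) (0, 26)]  |A|=1318.0698
3. ⊥bis P9·P1 via (49.115,8.315): [(0, 0) (51.0835, 0) (46.3357, 20.0547) (42.6618, 26) (0, 26)]  |A|=1241.4149
4. ⊥bis P9·P2 via (36.79,7.395): [(0, 0) (43.7067, 0) (19.3885, 26) (0, 26)]  |A|=820.2366
5. ⊥bis P9·P3 via (34.57,3.675): [(0, 0) (28.5694, 0) (38.1937, 5.8943) (19.3885, 26) (0, 26)]  |A|=775.6251
6. ⊥bis P9·P4 via (22.125,7.04): [(20.7415, 0) (28.5694, 0) (38.1937, 5.8943) (24.729, 20.2901)]  |A|=188.3719
7. ⊥bis P9·P5 via (49.335,5.855): [(20.7415, 0) (28.5694, 0) (38.1937, 5.8943) (24.729, 20.2901)]  |A|=188.3719
8. ⊥bis P9·P6 via (35.58,12.685): [(23.7173, 15.1424) (20.7415, 0) (28.5694, 0) (38.1937, 5.8943) (30.9439, 13.6454)]  |A|=169.0145
9. ⊥bis P9·P7 via (23.84,9.45): [(26.2614, 14.6154) (21.7025, 4.8904) (20.7415, 0) (28.5694, 0) (38.1937, 5.8943) (30.9439, 13.6454)]  |A|=155.4425
10. ⊥bis P9·P8 via (46.555,6.76): [(26.2614, 14.6154) (21.7025, 4.8904) (20.7415, 0) (28.5694, 0) (38.1937, 5.8943) (30.9439, 13.6454)]  |A|=155.4425
11. canonical 6-gon: [(26.2614, 14.6154) (21.7025, 4.8904) (20.7415, 0) (28.5694, 0) (38.1937, 5.8943) (30.9439, 13.6454)]
12. shoelace: 155.4425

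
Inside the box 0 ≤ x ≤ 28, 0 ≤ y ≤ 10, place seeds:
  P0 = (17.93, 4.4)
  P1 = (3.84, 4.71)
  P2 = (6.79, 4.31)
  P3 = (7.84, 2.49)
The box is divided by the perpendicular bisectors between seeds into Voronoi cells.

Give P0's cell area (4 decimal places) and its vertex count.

1. box [0,28]×[0,10]: [(0, 0) (28, 0) (28, 10) (0, 10)]
2. ⊥bis P0·P1 via (10.885,4.555): [(10.7848, 0) (28, 0) (28, 10) (11.0048, 10)]  |A|=171.0521
3. ⊥bis P0·P2 via (12.36,4.355): [(12.3952, 0) (28, 0) (28, 10) (12.3144, 10)]  |A|=156.4521
4. ⊥bis P0·P3 via (12.885,3.445): [(12.3443, 6.3015) (13.5371, 0) (28, 0) (28, 10) (12.3144, 10)]  |A|=152.8541
5. canonical 5-gon: [(12.3443, 6.3015) (13.5371, 0) (28, 0) (28, 10) (12.3144, 10)]
6. shoelace: 152.8541

Area of P0's cell: 152.8541 (5 vertices)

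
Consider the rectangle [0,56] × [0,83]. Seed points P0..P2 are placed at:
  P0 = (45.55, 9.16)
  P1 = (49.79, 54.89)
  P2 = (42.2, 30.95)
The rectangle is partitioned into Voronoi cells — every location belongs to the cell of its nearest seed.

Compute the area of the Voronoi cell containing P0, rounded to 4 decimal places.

Area of P0's cell: 986.4049

1. box [0,56]×[0,83]: [(0, 0) (56, 0) (56, 83) (0, 83)]
2. ⊥bis P0·P1 via (47.67,32.025): [(0, 36.4449) (0, 0) (56, 0) (56, 31.2527)]  |A|=1895.5309
3. ⊥bis P0·P2 via (43.875,20.055): [(0, 13.3096) (0, 0) (56, 0) (56, 21.9191)]  |A|=986.4049
4. canonical 4-gon: [(0, 13.3096) (0, 0) (56, 0) (56, 21.9191)]
5. shoelace: 986.4049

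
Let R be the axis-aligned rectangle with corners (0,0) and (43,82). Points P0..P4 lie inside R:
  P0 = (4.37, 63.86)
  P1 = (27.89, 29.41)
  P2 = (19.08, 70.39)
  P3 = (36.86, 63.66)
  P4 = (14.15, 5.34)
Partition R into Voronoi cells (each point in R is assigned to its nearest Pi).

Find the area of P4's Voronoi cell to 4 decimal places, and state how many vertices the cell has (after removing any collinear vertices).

Area of P4's cell: 735.3430 (4 vertices)

1. box [0,43]×[0,82]: [(0, 0) (43, 0) (43, 82) (0, 82)]
2. ⊥bis P4·P0 via (9.26,34.6): [(0, 33.0524) (0, 0) (43, 0) (43, 40.2387)]  |A|=1575.7598
3. ⊥bis P4·P1 via (21.02,17.375): [(0, 29.374) (0, 0) (43, 0) (43, 4.828)]  |A|=735.343
4. ⊥bis P4·P2 via (16.615,37.865): [(0, 29.374) (0, 0) (43, 0) (43, 4.828)]  |A|=735.343
5. ⊥bis P4·P3 via (25.505,34.5): [(0, 29.374) (0, 0) (43, 0) (43, 4.828)]  |A|=735.343
6. canonical 4-gon: [(0, 29.374) (0, 0) (43, 0) (43, 4.828)]
7. shoelace: 735.343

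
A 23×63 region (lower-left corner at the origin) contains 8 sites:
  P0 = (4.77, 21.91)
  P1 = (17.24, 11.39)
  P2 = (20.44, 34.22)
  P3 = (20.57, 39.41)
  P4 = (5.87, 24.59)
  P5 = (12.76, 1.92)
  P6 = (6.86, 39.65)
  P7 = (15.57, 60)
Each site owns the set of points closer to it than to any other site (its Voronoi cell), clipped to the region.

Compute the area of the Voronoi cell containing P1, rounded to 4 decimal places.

Area of P1's cell: 206.4539

1. box [0,23]×[0,63]: [(0, 0) (23, 0) (23, 63) (0, 63)]
2. ⊥bis P1·P0 via (11.005,16.65): [(0, 3.6051) (0, 0) (23, 0) (23, 30.8684)]  |A|=396.4453
3. ⊥bis P1·P2 via (18.84,22.805): [(16.4769, 23.1362) (0, 3.6051) (0, 0) (23, 0) (23, 22.2219)]  |A|=368.2445
4. ⊥bis P1·P3 via (18.905,25.4): [(16.4769, 23.1362) (0, 3.6051) (0, 0) (23, 0) (23, 22.2219)]  |A|=368.2445
5. ⊥bis P1·P4 via (11.555,17.99): [(17.3822, 23.0093) (13.6786, 19.8192) (0, 3.6051) (0, 0) (23, 0) (23, 22.2219)]  |A|=366.5656
6. ⊥bis P1·P5 via (15,6.655): [(17.3822, 23.0093) (13.6786, 19.8192) (6.1178, 10.8569) (23, 2.8704) (23, 22.2219)]  |A|=206.4539
7. ⊥bis P1·P6 via (12.05,25.52): [(17.3822, 23.0093) (13.6786, 19.8192) (6.1178, 10.8569) (23, 2.8704) (23, 22.2219)]  |A|=206.4539
8. ⊥bis P1·P7 via (16.405,35.695): [(17.3822, 23.0093) (13.6786, 19.8192) (6.1178, 10.8569) (23, 2.8704) (23, 22.2219)]  |A|=206.4539
9. canonical 5-gon: [(17.3822, 23.0093) (13.6786, 19.8192) (6.1178, 10.8569) (23, 2.8704) (23, 22.2219)]
10. shoelace: 206.4539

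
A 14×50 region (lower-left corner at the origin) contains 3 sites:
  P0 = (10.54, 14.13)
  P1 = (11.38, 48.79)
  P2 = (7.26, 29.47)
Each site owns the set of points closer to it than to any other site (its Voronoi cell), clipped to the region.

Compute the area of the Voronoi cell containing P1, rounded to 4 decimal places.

1. box [0,14]×[0,50]: [(0, 0) (14, 0) (14, 50) (0, 50)]
2. ⊥bis P1·P0 via (10.96,31.46): [(0, 31.7256) (14, 31.3863) (14, 50) (0, 50)]  |A|=258.2164
3. ⊥bis P1·P2 via (9.32,39.13): [(0, 41.1175) (14, 38.132) (14, 50) (0, 50)]  |A|=145.2536
4. canonical 4-gon: [(0, 41.1175) (14, 38.132) (14, 50) (0, 50)]
5. shoelace: 145.2536

Area of P1's cell: 145.2536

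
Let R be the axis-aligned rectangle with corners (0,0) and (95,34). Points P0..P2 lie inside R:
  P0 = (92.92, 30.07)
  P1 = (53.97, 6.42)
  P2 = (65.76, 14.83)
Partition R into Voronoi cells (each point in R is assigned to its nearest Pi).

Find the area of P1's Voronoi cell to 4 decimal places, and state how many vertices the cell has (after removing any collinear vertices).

Area of P1's cell: 1880.7987 (4 vertices)

1. box [0,95]×[0,34]: [(0, 0) (95, 0) (95, 34) (0, 34)]
2. ⊥bis P1·P0 via (73.445,18.245): [(0, 0) (84.5232, 0) (63.8787, 34) (0, 34)]  |A|=2522.8323
3. ⊥bis P1·P2 via (59.865,10.625): [(0, 0) (67.444, 0) (43.1912, 34) (0, 34)]  |A|=1880.7987
4. canonical 4-gon: [(0, 0) (67.444, 0) (43.1912, 34) (0, 34)]
5. shoelace: 1880.7987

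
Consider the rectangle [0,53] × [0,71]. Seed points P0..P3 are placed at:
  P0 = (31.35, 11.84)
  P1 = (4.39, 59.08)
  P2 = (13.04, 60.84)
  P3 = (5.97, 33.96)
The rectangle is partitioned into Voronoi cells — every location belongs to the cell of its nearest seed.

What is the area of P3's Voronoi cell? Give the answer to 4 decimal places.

Area of P3's cell: 809.7380

1. box [0,53]×[0,71]: [(0, 0) (53, 0) (53, 71) (0, 71)]
2. ⊥bis P3·P0 via (18.66,22.9): [(0, 1.4899) (53, 62.301) (53, 71) (0, 71)]  |A|=2072.5415
3. ⊥bis P3·P1 via (5.18,46.52): [(0, 46.1942) (0, 1.4899) (41.2218, 48.787)]  |A|=921.396
4. ⊥bis P3·P2 via (9.505,47.4): [(11.3704, 46.9094) (0, 46.1942) (0, 1.4899) (34.3237, 40.8722)]  |A|=809.738
5. canonical 4-gon: [(11.3704, 46.9094) (0, 46.1942) (0, 1.4899) (34.3237, 40.8722)]
6. shoelace: 809.738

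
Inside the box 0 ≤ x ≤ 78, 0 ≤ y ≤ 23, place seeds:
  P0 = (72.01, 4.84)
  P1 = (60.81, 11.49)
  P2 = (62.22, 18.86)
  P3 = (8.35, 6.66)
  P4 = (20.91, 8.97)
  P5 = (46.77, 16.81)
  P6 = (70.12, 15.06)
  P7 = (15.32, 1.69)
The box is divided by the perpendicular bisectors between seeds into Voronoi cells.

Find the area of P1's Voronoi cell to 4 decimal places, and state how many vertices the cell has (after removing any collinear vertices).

1. box [0,78]×[0,23]: [(0, 0) (78, 0) (78, 23) (0, 23)]
2. ⊥bis P1·P0 via (66.41,8.165): [(0, 0) (61.562, 0) (75.2183, 23) (0, 23)]  |A|=1572.9736
3. ⊥bis P1·P2 via (61.515,15.175): [(0, 0) (61.562, 0) (69.6483, 13.619) (20.6141, 23) (0, 23)]  |A|=1316.8519
4. ⊥bis P1·P3 via (34.58,9.075): [(35.4155, 0) (61.562, 0) (69.6483, 13.619) (33.5253, 20.5299)]  |A|=542.3124
5. ⊥bis P1·P4 via (40.86,10.23): [(41.5061, 0) (61.562, 0) (69.6483, 13.619) (40.2912, 19.2354)]  |A|=415.507
6. ⊥bis P1·P5 via (53.79,14.15): [(48.4283, 0) (61.562, 0) (69.6483, 13.619) (54.6743, 16.4837)]  |A|=221.7942
7. ⊥bis P1·P6 via (65.465,13.275): [(48.4283, 0) (61.562, 0) (67.0264, 9.2031) (64.9915, 14.5099) (54.6743, 16.4837)]  |A|=210.3443
8. ⊥bis P1·P7 via (38.065,6.59): [(48.4283, 0) (61.562, 0) (67.0264, 9.2031) (64.9915, 14.5099) (54.6743, 16.4837)]  |A|=210.3443
9. canonical 5-gon: [(48.4283, 0) (61.562, 0) (67.0264, 9.2031) (64.9915, 14.5099) (54.6743, 16.4837)]
10. shoelace: 210.3443

Area of P1's cell: 210.3443 (5 vertices)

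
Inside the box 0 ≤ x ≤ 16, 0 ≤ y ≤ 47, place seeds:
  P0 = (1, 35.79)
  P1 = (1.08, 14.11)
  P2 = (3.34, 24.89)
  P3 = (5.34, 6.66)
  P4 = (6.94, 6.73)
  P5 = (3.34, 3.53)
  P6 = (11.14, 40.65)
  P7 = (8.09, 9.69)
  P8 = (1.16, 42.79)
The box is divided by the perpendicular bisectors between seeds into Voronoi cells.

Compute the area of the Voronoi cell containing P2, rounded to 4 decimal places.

Area of P2's cell: 181.6161

1. box [0,16]×[0,47]: [(0, 0) (16, 0) (16, 47) (0, 47)]
2. ⊥bis P2·P0 via (2.17,30.34): [(0, 29.8741) (0, 0) (16, 0) (16, 33.309)]  |A|=505.4652
3. ⊥bis P2·P1 via (2.21,19.5): [(0, 29.8741) (0, 19.9633) (16, 16.609) (16, 33.309)]  |A|=212.887
4. ⊥bis P2·P3 via (4.34,15.775): [(0, 29.8741) (0, 19.9633) (14.6058, 16.9013) (16, 17.0542) (16, 33.309)]  |A|=212.5766
5. ⊥bis P2·P4 via (5.14,15.81): [(0, 29.8741) (0, 19.9633) (12.6807, 17.3048) (16, 17.9629) (16, 33.309)]  |A|=210.64
6. ⊥bis P2·P5 via (3.34,14.21): [(0, 29.8741) (0, 19.9633) (12.6807, 17.3048) (16, 17.9629) (16, 33.309)]  |A|=210.64
7. ⊥bis P2·P6 via (7.24,32.77): [(9.1306, 31.8343) (0, 29.8741) (0, 19.9633) (12.6807, 17.3048) (16, 17.9629) (16, 28.4345)]  |A|=193.8974
8. ⊥bis P2·P7 via (5.715,17.29): [(9.1306, 31.8343) (0, 29.8741) (0, 19.9633) (8.5402, 18.1729) (16, 20.5041) (16, 28.4345)]  |A|=181.6161
9. ⊥bis P2·P8 via (2.25,33.84): [(9.1306, 31.8343) (0, 29.8741) (0, 19.9633) (8.5402, 18.1729) (16, 20.5041) (16, 28.4345)]  |A|=181.6161
10. canonical 6-gon: [(9.1306, 31.8343) (0, 29.8741) (0, 19.9633) (8.5402, 18.1729) (16, 20.5041) (16, 28.4345)]
11. shoelace: 181.6161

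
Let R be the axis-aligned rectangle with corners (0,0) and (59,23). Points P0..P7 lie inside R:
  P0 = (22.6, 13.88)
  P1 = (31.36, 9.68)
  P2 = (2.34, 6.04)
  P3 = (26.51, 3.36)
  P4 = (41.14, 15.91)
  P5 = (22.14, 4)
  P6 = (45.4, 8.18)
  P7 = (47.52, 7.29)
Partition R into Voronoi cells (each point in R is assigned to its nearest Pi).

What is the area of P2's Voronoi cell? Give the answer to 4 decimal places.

Area of P2's cell: 251.4983

1. box [0,59]×[0,23]: [(0, 0) (59, 0) (59, 23) (0, 23)]
2. ⊥bis P2·P0 via (12.47,9.96): [(0, 0) (16.3242, 0) (7.4239, 23) (0, 23)]  |A|=273.1035
3. ⊥bis P2·P1 via (16.85,7.86): [(0, 0) (16.3242, 0) (7.4239, 23) (0, 23)]  |A|=273.1035
4. ⊥bis P2·P3 via (14.425,4.7): [(0, 0) (13.9039, 0) (14.4429, 4.8616) (7.4239, 23) (0, 23)]  |A|=267.2201
5. ⊥bis P2·P4 via (21.74,10.975): [(0, 0) (13.9039, 0) (14.4429, 4.8616) (7.4239, 23) (0, 23)]  |A|=267.2201
6. ⊥bis P2·P5 via (12.24,5.02): [(0, 0) (11.7228, 0) (12.6903, 9.3907) (7.4239, 23) (0, 23)]  |A|=251.4983
7. ⊥bis P2·P6 via (23.87,7.11): [(0, 0) (11.7228, 0) (12.6903, 9.3907) (7.4239, 23) (0, 23)]  |A|=251.4983
8. ⊥bis P2·P7 via (24.93,6.665): [(0, 0) (11.7228, 0) (12.6903, 9.3907) (7.4239, 23) (0, 23)]  |A|=251.4983
9. canonical 5-gon: [(0, 0) (11.7228, 0) (12.6903, 9.3907) (7.4239, 23) (0, 23)]
10. shoelace: 251.4983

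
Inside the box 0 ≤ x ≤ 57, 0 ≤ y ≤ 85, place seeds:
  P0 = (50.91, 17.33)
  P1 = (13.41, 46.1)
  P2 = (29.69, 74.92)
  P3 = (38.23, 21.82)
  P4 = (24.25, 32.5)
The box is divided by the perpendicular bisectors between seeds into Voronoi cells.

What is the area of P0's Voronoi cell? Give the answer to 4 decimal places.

Area of P0's cell: 528.1522

1. box [0,57]×[0,85]: [(0, 0) (57, 0) (57, 85) (0, 85)]
2. ⊥bis P0·P1 via (32.16,31.715): [(7.8283, 0) (57, 0) (57, 64.0925)]  |A|=1575.7696
3. ⊥bis P0·P2 via (40.3,46.125): [(44.3643, 47.6225) (7.8283, 0) (57, 0) (57, 52.2784)]  |A|=1501.1298
4. ⊥bis P0·P3 via (44.57,19.575): [(56.0228, 51.9183) (37.6385, 0) (57, 0) (57, 52.2784)]  |A|=528.1522
5. ⊥bis P0·P4 via (37.58,24.915): [(56.0228, 51.9183) (37.6385, 0) (57, 0) (57, 52.2784)]  |A|=528.1522
6. canonical 4-gon: [(56.0228, 51.9183) (37.6385, 0) (57, 0) (57, 52.2784)]
7. shoelace: 528.1522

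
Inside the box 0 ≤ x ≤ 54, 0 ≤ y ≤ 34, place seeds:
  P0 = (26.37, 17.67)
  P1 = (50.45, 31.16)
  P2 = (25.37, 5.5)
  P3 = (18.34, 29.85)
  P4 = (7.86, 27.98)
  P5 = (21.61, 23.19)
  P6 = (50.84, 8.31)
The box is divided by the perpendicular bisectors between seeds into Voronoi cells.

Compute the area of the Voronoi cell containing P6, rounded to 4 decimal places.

Area of P6's cell: 298.9620

1. box [0,54]×[0,34]: [(0, 0) (54, 0) (54, 34) (0, 34)]
2. ⊥bis P6·P0 via (38.605,12.99): [(33.6362, 0) (54, 0) (54, 34) (46.6415, 34)]  |A|=471.2787
3. ⊥bis P6·P1 via (50.645,19.735): [(41.1229, 19.5725) (33.6362, 0) (54, 0) (54, 19.7923)]  |A|=326.7188
4. ⊥bis P6·P2 via (38.105,6.905): [(41.1229, 19.5725) (37.6959, 10.6133) (38.8668, 0) (54, 0) (54, 19.7923)]  |A|=298.962
5. ⊥bis P6·P3 via (34.59,19.08): [(41.1229, 19.5725) (37.6959, 10.6133) (38.8668, 0) (54, 0) (54, 19.7923)]  |A|=298.962
6. ⊥bis P6·P4 via (29.35,18.145): [(41.1229, 19.5725) (37.6959, 10.6133) (38.8668, 0) (54, 0) (54, 19.7923)]  |A|=298.962
7. ⊥bis P6·P5 via (36.225,15.75): [(41.1229, 19.5725) (37.6959, 10.6133) (38.8668, 0) (54, 0) (54, 19.7923)]  |A|=298.962
8. canonical 5-gon: [(41.1229, 19.5725) (37.6959, 10.6133) (38.8668, 0) (54, 0) (54, 19.7923)]
9. shoelace: 298.962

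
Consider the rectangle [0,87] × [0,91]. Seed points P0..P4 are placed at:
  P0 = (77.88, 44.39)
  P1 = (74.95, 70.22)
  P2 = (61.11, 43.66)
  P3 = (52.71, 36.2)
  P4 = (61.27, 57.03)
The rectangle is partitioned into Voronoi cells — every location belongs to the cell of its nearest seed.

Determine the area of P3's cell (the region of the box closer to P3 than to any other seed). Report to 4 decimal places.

1. box [0,87]×[0,91]: [(0, 0) (87, 0) (87, 91) (0, 91)]
2. ⊥bis P3·P0 via (65.295,40.295): [(0, 0) (78.4065, 0) (48.7962, 91) (0, 91)]  |A|=5787.7236
3. ⊥bis P3·P1 via (63.83,53.21): [(0, 0) (78.4065, 0) (60.353, 55.483) (6.0235, 91) (0, 91)]  |A|=5028.1452
4. ⊥bis P3·P2 via (56.91,39.93): [(0, 0) (78.4065, 0) (70.3311, 24.8178) (19.2118, 82.3784) (6.0235, 91) (0, 91)]  |A|=4531.5242
5. ⊥bis P3·P4 via (56.99,46.615): [(0, 70.0348) (0, 0) (78.4065, 0) (70.3311, 24.8178) (47.5152, 50.5086)]  |A|=3823.3484
6. canonical 5-gon: [(0, 70.0348) (0, 0) (78.4065, 0) (70.3311, 24.8178) (47.5152, 50.5086)]
7. shoelace: 3823.3484

Area of P3's cell: 3823.3484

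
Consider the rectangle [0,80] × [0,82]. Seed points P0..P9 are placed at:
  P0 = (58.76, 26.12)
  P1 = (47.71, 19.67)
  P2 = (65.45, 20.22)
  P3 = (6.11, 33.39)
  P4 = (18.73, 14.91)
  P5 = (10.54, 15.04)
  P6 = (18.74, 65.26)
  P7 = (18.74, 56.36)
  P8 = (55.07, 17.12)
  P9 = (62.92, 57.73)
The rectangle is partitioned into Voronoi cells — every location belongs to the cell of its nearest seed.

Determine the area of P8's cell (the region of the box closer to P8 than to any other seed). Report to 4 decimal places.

1. box [0,80]×[0,82]: [(0, 0) (80, 0) (80, 82) (0, 82)]
2. ⊥bis P8·P0 via (56.915,21.62): [(0, 44.9552) (0, 0) (80, 0) (80, 12.1552)]  |A|=2284.412
3. ⊥bis P8·P1 via (51.39,18.395): [(53.0556, 23.2024) (45.0167, 0) (80, 0) (80, 12.1552)]  |A|=569.6038
4. ⊥bis P8·P2 via (60.26,18.67): [(59.7228, 20.4688) (53.0556, 23.2024) (45.0167, 0) (65.8358, 0)]  |A|=301.4055
5. ⊥bis P8·P3 via (30.59,25.255): [(59.7228, 20.4688) (53.0556, 23.2024) (45.0167, 0) (65.8358, 0)]  |A|=301.4055
6. ⊥bis P8·P4 via (36.9,16.015): [(59.7228, 20.4688) (53.0556, 23.2024) (45.0167, 0) (65.8358, 0)]  |A|=301.4055
7. ⊥bis P8·P5 via (32.805,16.08): [(59.7228, 20.4688) (53.0556, 23.2024) (45.0167, 0) (65.8358, 0)]  |A|=301.4055
8. ⊥bis P8·P6 via (36.905,41.19): [(59.7228, 20.4688) (53.0556, 23.2024) (45.0167, 0) (65.8358, 0)]  |A|=301.4055
9. ⊥bis P8·P7 via (36.905,36.74): [(59.7228, 20.4688) (53.0556, 23.2024) (45.0167, 0) (65.8358, 0)]  |A|=301.4055
10. ⊥bis P8·P9 via (58.995,37.425): [(59.7228, 20.4688) (53.0556, 23.2024) (45.0167, 0) (65.8358, 0)]  |A|=301.4055
11. canonical 4-gon: [(59.7228, 20.4688) (53.0556, 23.2024) (45.0167, 0) (65.8358, 0)]
12. shoelace: 301.4055

Area of P8's cell: 301.4055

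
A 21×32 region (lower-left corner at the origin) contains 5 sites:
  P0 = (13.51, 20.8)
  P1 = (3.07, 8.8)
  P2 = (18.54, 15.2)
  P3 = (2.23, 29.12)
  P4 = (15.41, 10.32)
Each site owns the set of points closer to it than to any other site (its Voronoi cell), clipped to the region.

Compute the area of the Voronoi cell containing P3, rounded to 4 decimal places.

1. box [0,21]×[0,32]: [(0, 0) (21, 0) (21, 32) (0, 32)]
2. ⊥bis P3·P0 via (7.87,24.96): [(0, 14.2901) (13.0626, 32) (0, 32)]  |A|=115.6689
3. ⊥bis P3·P1 via (2.65,18.96): [(0, 18.8505) (3.4695, 18.9939) (13.0626, 32) (0, 32)]  |A|=107.7579
4. ⊥bis P3·P2 via (10.385,22.16): [(0, 18.8505) (3.4695, 18.9939) (13.0626, 32) (0, 32)]  |A|=107.7579
5. ⊥bis P3·P4 via (8.82,19.72): [(0, 18.8505) (3.4695, 18.9939) (13.0626, 32) (0, 32)]  |A|=107.7579
6. canonical 4-gon: [(0, 18.8505) (3.4695, 18.9939) (13.0626, 32) (0, 32)]
7. shoelace: 107.7579

Area of P3's cell: 107.7579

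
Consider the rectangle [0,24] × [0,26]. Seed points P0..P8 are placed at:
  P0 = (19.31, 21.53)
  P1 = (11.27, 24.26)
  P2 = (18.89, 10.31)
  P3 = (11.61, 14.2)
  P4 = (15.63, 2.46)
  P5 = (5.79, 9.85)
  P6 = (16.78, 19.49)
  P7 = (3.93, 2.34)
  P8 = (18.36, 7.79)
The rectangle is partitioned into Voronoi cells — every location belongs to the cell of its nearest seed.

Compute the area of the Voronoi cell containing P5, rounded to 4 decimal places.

Area of P5's cell: 108.0128

1. box [0,24]×[0,26]: [(0, 0) (24, 0) (24, 26) (0, 26)]
2. ⊥bis P5·P0 via (12.55,15.69): [(0, 0) (24, 0) (24, 2.4362) (3.6431, 26) (0, 26)]  |A|=384.1578
3. ⊥bis P5·P1 via (8.53,17.055): [(0, 20.2989) (0, 0) (24, 0) (24, 2.4362) (12.7607, 15.4461)]  |A|=328.558
4. ⊥bis P5·P2 via (12.34,10.08): [(12.1433, 15.6809) (0, 20.2989) (0, 0) (12.694, 0)]  |A|=222.7742
5. ⊥bis P5·P3 via (8.7,12.025): [(12.4478, 7.0107) (3.515, 18.9622) (0, 20.2989) (0, 0) (12.694, 0)]  |A|=185.8693
6. ⊥bis P5·P4 via (10.71,6.155): [(11.9015, 7.7416) (3.515, 18.9622) (0, 20.2989) (0, 0) (6.0875, 0)]  |A|=158.4723
7. ⊥bis P5·P6 via (11.285,14.67): [(11.9015, 7.7416) (3.515, 18.9622) (0, 20.2989) (0, 0) (6.0875, 0)]  |A|=158.4723
8. ⊥bis P5·P7 via (4.86,6.095): [(9.7545, 4.8828) (11.9015, 7.7416) (3.515, 18.9622) (0, 20.2989) (0, 7.2987)]  |A|=108.0128
9. ⊥bis P5·P8 via (12.075,8.82): [(9.7545, 4.8828) (11.8974, 7.736) (11.8989, 7.7452) (3.515, 18.9622) (0, 20.2989) (0, 7.2987)]  |A|=108.0128
10. canonical 6-gon: [(9.7545, 4.8828) (11.8974, 7.736) (11.8989, 7.7452) (3.515, 18.9622) (0, 20.2989) (0, 7.2987)]
11. shoelace: 108.0128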